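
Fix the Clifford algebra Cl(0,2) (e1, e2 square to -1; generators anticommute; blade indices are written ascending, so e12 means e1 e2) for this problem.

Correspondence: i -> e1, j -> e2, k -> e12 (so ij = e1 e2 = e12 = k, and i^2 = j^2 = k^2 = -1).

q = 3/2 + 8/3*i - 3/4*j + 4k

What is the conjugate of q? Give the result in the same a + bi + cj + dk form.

In blades: q = 3/2 + 8/3*e1 - 3/4*e2 + 4*e12.
Conjugation here is Clifford conjugation: the scalar is fixed and the grade-1 and grade-2 blades all flip sign, giving 3/2 - 8/3*e1 + 3/4*e2 - 4*e12; translating back:
Answer: 3/2 - 8/3*i + 3/4*j - 4k


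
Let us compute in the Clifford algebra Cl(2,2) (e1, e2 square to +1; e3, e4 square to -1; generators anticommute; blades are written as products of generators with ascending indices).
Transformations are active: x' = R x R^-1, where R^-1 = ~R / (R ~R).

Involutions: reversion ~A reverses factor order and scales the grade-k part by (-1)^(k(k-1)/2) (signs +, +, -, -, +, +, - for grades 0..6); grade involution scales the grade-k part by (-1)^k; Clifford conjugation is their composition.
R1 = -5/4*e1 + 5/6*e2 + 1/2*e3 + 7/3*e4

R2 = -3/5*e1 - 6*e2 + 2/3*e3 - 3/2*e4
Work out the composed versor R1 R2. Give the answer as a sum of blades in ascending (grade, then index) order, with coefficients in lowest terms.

Distribute over the terms of R1 (each basis-blade product reordered to ascending indices, repeated generators contracted through their squares):
(-5/4*e1) R2 = 3/4 + 15/2*e1 e2 - 5/6*e1 e3 + 15/8*e1 e4
(5/6*e2) R2 = -5 + 1/2*e1 e2 + 5/9*e2 e3 - 5/4*e2 e4
(1/2*e3) R2 = -1/3 + 3/10*e1 e3 + 3*e2 e3 - 3/4*e3 e4
(7/3*e4) R2 = 7/2 + 7/5*e1 e4 + 14*e2 e4 - 14/9*e3 e4
Summing the partial products and collecting blades:
Answer: -13/12 + 8*e1 e2 - 8/15*e1 e3 + 131/40*e1 e4 + 32/9*e2 e3 + 51/4*e2 e4 - 83/36*e3 e4


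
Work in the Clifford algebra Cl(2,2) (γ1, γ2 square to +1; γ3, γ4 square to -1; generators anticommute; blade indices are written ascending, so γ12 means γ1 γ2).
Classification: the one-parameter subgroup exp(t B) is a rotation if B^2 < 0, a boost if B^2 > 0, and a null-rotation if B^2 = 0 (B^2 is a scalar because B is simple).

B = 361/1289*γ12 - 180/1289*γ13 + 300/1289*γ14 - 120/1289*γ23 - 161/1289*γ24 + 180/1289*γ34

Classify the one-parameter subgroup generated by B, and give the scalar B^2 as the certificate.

B^2 term by term: the squares give (361/1289)^2*(γ12)^2 + (-180/1289)^2*(γ13)^2 + (300/1289)^2*(γ14)^2 + (-120/1289)^2*(γ23)^2 + (-161/1289)^2*(γ24)^2 + (180/1289)^2*(γ34)^2 = 130321/1661521*(-1) + 32400/1661521*(+1) + 90000/1661521*(+1) + 14400/1661521*(+1) + 25921/1661521*(+1) + 32400/1661521*(-1) = 0 (each basis 2-blade squares to minus the product of its generators' squares); cross terms between blades sharing an index anticommute and cancel; the commuting (index-disjoint) pairs give grade-4 terms 2*c*c'*(blade product), which cancel blade by blade — γ1234: 129960/1661521 - 57960/1661521 - 72000/1661521 = 0 — confirming B is simple. So B^2 = 0.
Answer: null-rotation, certificate B^2 = 0. No conjugation can change B^2 = 0; the sign gives the class.


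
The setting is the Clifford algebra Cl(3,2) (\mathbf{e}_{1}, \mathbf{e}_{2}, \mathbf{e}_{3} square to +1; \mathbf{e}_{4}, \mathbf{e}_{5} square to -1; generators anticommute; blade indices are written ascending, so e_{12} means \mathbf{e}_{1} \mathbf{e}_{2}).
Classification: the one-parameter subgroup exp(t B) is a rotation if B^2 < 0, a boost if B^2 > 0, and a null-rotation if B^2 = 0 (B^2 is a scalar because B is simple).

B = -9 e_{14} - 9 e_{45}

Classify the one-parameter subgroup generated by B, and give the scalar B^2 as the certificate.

B^2 term by term: the squares give (-9)^2*(e_{14})^2 + (-9)^2*(e_{45})^2 = 81*(+1) + 81*(-1) = 0 (each basis 2-blade squares to minus the product of its generators' squares); cross terms between blades sharing an index anticommute and cancel. So B^2 = 0.
Answer: null-rotation, certificate B^2 = 0. The scalar 0 is the complete invariant here: its sign names the subgroup type.


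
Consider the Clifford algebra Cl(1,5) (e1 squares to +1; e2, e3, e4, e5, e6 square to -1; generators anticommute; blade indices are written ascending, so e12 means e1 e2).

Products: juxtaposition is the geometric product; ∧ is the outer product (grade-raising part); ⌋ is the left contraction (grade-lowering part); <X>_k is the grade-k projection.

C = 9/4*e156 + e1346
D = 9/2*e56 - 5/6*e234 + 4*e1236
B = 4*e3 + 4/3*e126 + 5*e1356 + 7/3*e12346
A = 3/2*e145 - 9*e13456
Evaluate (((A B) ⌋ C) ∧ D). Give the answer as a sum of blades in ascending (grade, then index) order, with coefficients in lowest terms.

step 1: 45*e4 - 21*e25 - 15/2*e346 + 6*e1345 - 36*e1456 + 12*e2345 + 7/2*e2356 + 2*e2456
step 2: 15/2*e1 - 45*e136
step 3: 135/4*e156 - 25/4*e1234
Answer: 135/4*e156 - 25/4*e1234


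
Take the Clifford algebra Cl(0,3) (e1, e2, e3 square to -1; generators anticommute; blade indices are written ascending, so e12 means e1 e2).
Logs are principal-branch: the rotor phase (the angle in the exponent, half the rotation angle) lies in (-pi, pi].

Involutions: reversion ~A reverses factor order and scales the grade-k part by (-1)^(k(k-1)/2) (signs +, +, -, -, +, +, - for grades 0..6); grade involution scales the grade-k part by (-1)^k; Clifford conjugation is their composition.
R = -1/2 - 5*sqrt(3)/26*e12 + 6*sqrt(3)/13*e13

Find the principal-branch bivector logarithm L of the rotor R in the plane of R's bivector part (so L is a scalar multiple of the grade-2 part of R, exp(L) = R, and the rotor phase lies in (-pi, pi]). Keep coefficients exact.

The scalar part of R is -1/2, so the principal-branch rotor phase is pinned; divide the bivector part by its sine to get the unit plane — L is the phase times that plane.
Concretely: cos(phase) = -1/2 gives phase = ±2*pi/3, and since phase/sin(phase) is even the sign is immaterial: L = (phase/sin(phase)) * <R>_2 = (4*sqrt(3)*pi/9) * <R>_2.
Answer: -10*pi/39*e12 + 8*pi/13*e13


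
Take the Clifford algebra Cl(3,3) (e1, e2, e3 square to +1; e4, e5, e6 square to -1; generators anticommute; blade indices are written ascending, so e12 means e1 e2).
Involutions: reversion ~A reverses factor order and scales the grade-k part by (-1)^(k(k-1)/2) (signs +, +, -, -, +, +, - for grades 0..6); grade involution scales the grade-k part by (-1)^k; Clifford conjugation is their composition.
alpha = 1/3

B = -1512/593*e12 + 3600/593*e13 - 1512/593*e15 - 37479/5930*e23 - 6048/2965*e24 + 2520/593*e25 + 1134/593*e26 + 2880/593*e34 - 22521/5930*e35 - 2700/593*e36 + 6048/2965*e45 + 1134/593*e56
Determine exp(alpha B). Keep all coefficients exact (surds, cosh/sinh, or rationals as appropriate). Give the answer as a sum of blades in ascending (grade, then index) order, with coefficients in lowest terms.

B^2 term by term: the squares give (-1512/593)^2*(e12)^2 + (3600/593)^2*(e13)^2 + (-1512/593)^2*(e15)^2 + (-37479/5930)^2*(e23)^2 + (-6048/2965)^2*(e24)^2 + (2520/593)^2*(e25)^2 + (1134/593)^2*(e26)^2 + (2880/593)^2*(e34)^2 + (-22521/5930)^2*(e35)^2 + (-2700/593)^2*(e36)^2 + (6048/2965)^2*(e45)^2 + (1134/593)^2*(e56)^2 = 2286144/351649*(-1) + 12960000/351649*(-1) + 2286144/351649*(+1) + 1404675441/35164900*(-1) + 36578304/8791225*(+1) + 6350400/351649*(+1) + 1285956/351649*(+1) + 8294400/351649*(+1) + 507195441/35164900*(+1) + 7290000/351649*(+1) + 36578304/8791225*(-1) + 1285956/351649*(-1) = 0 (each basis 2-blade squares to minus the product of its generators' squares); cross terms between blades sharing an index anticommute and cancel; the commuting (index-disjoint) pairs give grade-4 terms 2*c*c'*(blade product), which cancel blade by blade — e1234: -8709120/351649 + 8709120/351649 = 0; e1235: 34051752/1758245 - 18144000/351649 + 56668248/1758245 = 0; e1236: 8164800/351649 - 8164800/351649 = 0; e1245: -18289152/1758245 + 18289152/1758245 = 0; e1256: -3429216/351649 + 3429216/351649 = 0; e1345: 8709120/351649 - 8709120/351649 = 0; e1356: 8164800/351649 - 8164800/351649 = 0; e2345: -226672992/8791225 - 136207008/8791225 + 14515200/351649 = 0; e2346: -6531840/351649 + 6531840/351649 = 0; e2356: -42501186/1758245 + 13608000/351649 - 25538814/1758245 = 0; e2456: -13716864/1758245 + 13716864/1758245 = 0; e3456: 6531840/351649 - 6531840/351649 = 0 — confirming B is simple. So B^2 = 0.
B^2 = 0, and the exponential is exactly linear here: exp(alpha B) = 1 + alpha B (parabolic case).
Answer: 1 - 504/593*e12 + 1200/593*e13 - 504/593*e15 - 12493/5930*e23 - 2016/2965*e24 + 840/593*e25 + 378/593*e26 + 960/593*e34 - 7507/5930*e35 - 900/593*e36 + 2016/2965*e45 + 378/593*e56


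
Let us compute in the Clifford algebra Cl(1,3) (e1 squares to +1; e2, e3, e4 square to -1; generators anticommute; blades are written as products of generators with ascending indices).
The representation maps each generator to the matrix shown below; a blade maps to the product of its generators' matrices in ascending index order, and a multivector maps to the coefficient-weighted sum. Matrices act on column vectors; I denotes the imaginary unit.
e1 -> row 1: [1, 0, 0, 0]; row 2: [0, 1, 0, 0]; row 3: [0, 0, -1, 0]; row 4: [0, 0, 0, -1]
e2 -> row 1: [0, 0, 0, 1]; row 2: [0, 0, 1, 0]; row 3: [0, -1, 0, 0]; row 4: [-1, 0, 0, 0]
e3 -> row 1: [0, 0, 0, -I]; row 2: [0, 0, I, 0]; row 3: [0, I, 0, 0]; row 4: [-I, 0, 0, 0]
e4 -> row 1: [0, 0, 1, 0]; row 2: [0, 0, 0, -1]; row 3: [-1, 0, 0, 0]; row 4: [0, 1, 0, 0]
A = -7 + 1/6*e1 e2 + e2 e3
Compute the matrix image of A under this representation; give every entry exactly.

Bivector images (products of the table entries): rho(e1 e2) = rho(e1)rho(e2) = row 1: [0, 0, 0, 1]; row 2: [0, 0, 1, 0]; row 3: [0, 1, 0, 0]; row 4: [1, 0, 0, 0]; rho(e2 e3) = rho(e2)rho(e3) = row 1: [-I, 0, 0, 0]; row 2: [0, I, 0, 0]; row 3: [0, 0, -I, 0]; row 4: [0, 0, 0, I].
M = (-7)*1 + (1/6)*rho(e1 e2) + (1)*rho(e2 e3), summed entrywise (1 is the identity matrix):
Answer: row 1: [-7 - I, 0, 0, 1/6]; row 2: [0, -7 + I, 1/6, 0]; row 3: [0, 1/6, -7 - I, 0]; row 4: [1/6, 0, 0, -7 + I]


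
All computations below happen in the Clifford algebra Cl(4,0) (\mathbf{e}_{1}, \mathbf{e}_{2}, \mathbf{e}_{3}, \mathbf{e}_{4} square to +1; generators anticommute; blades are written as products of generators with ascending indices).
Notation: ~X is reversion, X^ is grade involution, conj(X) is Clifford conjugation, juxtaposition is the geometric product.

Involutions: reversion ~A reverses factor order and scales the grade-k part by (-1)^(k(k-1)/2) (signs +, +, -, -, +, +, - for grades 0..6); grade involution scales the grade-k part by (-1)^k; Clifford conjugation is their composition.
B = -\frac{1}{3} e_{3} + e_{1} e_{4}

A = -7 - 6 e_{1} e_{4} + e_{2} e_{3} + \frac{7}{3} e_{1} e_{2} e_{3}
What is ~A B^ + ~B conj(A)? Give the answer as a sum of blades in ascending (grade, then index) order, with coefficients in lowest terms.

first term: -6 - \frac{1}{3} e_{2} - \frac{7}{3} e_{3} - \frac{7}{9} e_{1} e_{2} - 7 e_{1} e_{4} - 2 e_{1} e_{3} e_{4} - \frac{7}{3} e_{2} e_{3} e_{4} - e_{1} e_{2} e_{3} e_{4}
second term: 6 - \frac{1}{3} e_{2} + \frac{7}{3} e_{3} - \frac{7}{9} e_{1} e_{2} + 7 e_{1} e_{4} + 2 e_{1} e_{3} e_{4} + \frac{7}{3} e_{2} e_{3} e_{4} + e_{1} e_{2} e_{3} e_{4}
Answer: -\frac{2}{3} e_{2} - \frac{14}{9} e_{1} e_{2}


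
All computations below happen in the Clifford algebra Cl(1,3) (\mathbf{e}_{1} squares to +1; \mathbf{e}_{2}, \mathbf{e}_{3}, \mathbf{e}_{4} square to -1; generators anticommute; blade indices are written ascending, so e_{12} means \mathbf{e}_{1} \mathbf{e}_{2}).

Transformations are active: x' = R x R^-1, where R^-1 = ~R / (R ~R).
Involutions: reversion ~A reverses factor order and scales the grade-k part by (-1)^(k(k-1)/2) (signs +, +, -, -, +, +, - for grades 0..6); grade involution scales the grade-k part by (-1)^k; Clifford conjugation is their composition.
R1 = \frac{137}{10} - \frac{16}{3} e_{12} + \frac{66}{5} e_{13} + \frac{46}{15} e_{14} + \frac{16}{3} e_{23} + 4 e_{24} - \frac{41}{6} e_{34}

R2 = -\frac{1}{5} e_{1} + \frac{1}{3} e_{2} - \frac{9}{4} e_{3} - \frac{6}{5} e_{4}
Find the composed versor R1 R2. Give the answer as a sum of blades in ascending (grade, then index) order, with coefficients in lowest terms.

Distribute over the terms of R2 (each basis-blade product reordered to ascending indices, repeated generators contracted through their squares):
R1 (-\frac{1}{5} e_{1}) = -\frac{137}{50} e_{1} - \frac{16}{15} e_{2} + \frac{66}{25} e_{3} + \frac{46}{75} e_{4} - \frac{16}{15} e_{123} - \frac{4}{5} e_{124} + \frac{41}{30} e_{134}
R1 (\frac{1}{3} e_{2}) = \frac{16}{9} e_{1} + \frac{137}{30} e_{2} + \frac{16}{9} e_{3} + \frac{4}{3} e_{4} - \frac{22}{5} e_{123} - \frac{46}{45} e_{124} - \frac{41}{18} e_{234}
R1 (-\frac{9}{4} e_{3}) = \frac{297}{10} e_{1} + 12 e_{2} - \frac{1233}{40} e_{3} + \frac{123}{8} e_{4} + 12 e_{123} + \frac{69}{10} e_{134} + 9 e_{234}
R1 (-\frac{6}{5} e_{4}) = \frac{92}{25} e_{1} + \frac{24}{5} e_{2} - \frac{41}{5} e_{3} - \frac{411}{25} e_{4} + \frac{32}{5} e_{124} - \frac{396}{25} e_{134} - \frac{32}{5} e_{234}
Summing the partial products and collecting blades:
Answer: \frac{7294}{225} e_{1} + \frac{203}{10} e_{2} - \frac{62293}{1800} e_{3} + \frac{529}{600} e_{4} + \frac{98}{15} e_{123} + \frac{206}{45} e_{124} - \frac{568}{75} e_{134} + \frac{29}{90} e_{234}


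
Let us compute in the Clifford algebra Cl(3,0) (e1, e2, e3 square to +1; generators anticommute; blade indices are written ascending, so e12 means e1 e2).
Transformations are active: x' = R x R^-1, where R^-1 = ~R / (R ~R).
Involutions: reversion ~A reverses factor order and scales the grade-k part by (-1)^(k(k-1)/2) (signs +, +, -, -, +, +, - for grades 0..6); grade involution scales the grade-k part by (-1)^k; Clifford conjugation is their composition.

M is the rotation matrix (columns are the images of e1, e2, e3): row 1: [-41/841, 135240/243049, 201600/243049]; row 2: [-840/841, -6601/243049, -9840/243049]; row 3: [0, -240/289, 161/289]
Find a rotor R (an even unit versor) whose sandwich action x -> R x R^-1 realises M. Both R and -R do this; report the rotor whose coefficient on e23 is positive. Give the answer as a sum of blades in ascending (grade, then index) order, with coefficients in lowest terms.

Method: write R = a + b12*e12 + b13*e13 + b23*e23 with a^2 + b12^2 + b13^2 + b23^2 = 1 (so R^-1 = ~R). Expanding the columns R e_j ~R gives tr M = 4a^2 - 1 and, from the antisymmetric part, M21 - M12 = -4a*b12, M13 - M31 = 4a*b13, M32 - M23 = -4a*b23.
Here tr M = 116951/243049, so a^2 = (1 + tr M)/4 = 90000/243049 and a = ±300/493. Taking a = 300/493: M21 - M12 = -378000/243049, M13 - M31 = 201600/243049, M32 - M23 = -192000/243049, giving b12 = 315/493, b13 = 168/493, b23 = 160/493, i.e. R = 300/493 + 315/493*e12 + 168/493*e13 + 160/493*e23.
Its e23 coefficient is already positive.
Answer: 300/493 + 315/493*e12 + 168/493*e13 + 160/493*e23. Sheet selection: the two-to-one cover makes ±R indistinguishable at the matrix level (trace 116951/243049), so uniqueness comes from the required sign on e23.


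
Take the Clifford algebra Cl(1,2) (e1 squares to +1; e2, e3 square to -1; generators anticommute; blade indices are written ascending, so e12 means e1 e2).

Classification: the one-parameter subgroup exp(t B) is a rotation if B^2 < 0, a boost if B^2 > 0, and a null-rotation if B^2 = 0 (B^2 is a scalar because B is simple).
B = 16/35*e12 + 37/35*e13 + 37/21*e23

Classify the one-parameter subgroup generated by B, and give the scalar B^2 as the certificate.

B^2 term by term: the squares give (16/35)^2*(e12)^2 + (37/35)^2*(e13)^2 + (37/21)^2*(e23)^2 = 256/1225*(+1) + 1369/1225*(+1) + 1369/441*(-1) = -16/9 (each basis 2-blade squares to minus the product of its generators' squares); cross terms between blades sharing an index anticommute and cancel. So B^2 = -16/9.
Answer: rotation, certificate B^2 = -16/9. The invariant at work: B^2 = -16/9 is unchanged by conjugation, hence its sign classifies the subgroup whatever basis B is written in.


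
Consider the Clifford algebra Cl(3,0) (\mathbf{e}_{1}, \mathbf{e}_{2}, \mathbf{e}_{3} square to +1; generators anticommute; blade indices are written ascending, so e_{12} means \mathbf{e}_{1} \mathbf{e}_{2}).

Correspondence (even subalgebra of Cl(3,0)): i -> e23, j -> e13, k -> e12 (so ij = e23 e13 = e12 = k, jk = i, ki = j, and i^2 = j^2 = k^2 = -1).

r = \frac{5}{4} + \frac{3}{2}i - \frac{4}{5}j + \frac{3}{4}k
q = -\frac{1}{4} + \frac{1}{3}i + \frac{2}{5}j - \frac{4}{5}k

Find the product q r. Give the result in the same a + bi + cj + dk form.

In blades: q = -\frac{1}{4} - \frac{4}{5} e_{12} + \frac{2}{5} e_{13} + \frac{1}{3} e_{23}, r = \frac{5}{4} + \frac{3}{4} e_{12} - \frac{4}{5} e_{13} + \frac{3}{2} e_{23}.
Distribute q over r term by term (generator squares from the signature, products reordered to ascending indices): (-\frac{1}{4})*r = -\frac{5}{16} - \frac{3}{16} e_{12} + \frac{1}{5} e_{13} - \frac{3}{8} e_{23}; (-\frac{4}{5} e_{12})*r = \frac{3}{5} - e_{12} - \frac{6}{5} e_{13} - \frac{16}{25} e_{23}; (\frac{2}{5} e_{13})*r = \frac{8}{25} - \frac{3}{5} e_{12} + \frac{1}{2} e_{13} + \frac{3}{10} e_{23}; (\frac{1}{3} e_{23})*r = -\frac{1}{2} - \frac{4}{15} e_{12} - \frac{1}{4} e_{13} + \frac{5}{12} e_{23}.
Sum: \frac{43}{400} - \frac{493}{240} e_{12} - \frac{3}{4} e_{13} - \frac{179}{600} e_{23}; translating back through the correspondence:
Answer: \frac{43}{400} - \frac{179}{600}i - \frac{3}{4}j - \frac{493}{240}k


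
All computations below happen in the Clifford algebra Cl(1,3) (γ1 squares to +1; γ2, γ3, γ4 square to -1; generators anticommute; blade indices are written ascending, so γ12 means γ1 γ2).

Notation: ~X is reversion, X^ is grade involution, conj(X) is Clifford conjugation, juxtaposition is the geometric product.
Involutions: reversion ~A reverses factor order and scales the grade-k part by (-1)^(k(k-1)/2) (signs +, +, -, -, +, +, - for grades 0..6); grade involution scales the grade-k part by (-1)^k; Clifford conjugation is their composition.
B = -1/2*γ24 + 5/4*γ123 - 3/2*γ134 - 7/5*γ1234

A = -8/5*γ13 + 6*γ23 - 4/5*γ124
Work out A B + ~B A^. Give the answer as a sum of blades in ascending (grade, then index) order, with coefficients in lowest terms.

first term: -79/10*γ1 + 2*γ2 + 28/25*γ3 + 12/5*γ4 + 42/5*γ14 + 6/5*γ23 - 56/25*γ24 - 2*γ34 + 9*γ124 - 4/5*γ1234
second term: 71/10*γ1 - 2*γ2 + 28/25*γ3 - 12/5*γ4 + 42/5*γ14 - 6/5*γ23 - 56/25*γ24 - 4*γ34 + 9*γ124 + 4/5*γ1234
Answer: -4/5*γ1 + 56/25*γ3 + 84/5*γ14 - 112/25*γ24 - 6*γ34 + 18*γ124


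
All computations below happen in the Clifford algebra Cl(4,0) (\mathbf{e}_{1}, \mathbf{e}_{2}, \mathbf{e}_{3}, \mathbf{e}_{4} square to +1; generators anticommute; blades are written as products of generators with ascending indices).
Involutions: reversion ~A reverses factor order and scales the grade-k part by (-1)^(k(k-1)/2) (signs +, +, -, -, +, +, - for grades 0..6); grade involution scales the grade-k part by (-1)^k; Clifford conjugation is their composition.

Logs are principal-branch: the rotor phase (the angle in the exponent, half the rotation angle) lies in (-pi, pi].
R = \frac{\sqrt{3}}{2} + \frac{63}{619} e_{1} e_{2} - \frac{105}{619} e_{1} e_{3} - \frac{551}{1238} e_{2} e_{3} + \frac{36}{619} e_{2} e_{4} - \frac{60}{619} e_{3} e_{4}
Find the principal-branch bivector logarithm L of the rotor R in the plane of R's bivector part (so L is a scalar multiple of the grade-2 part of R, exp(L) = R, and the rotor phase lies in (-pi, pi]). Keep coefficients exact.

The scalar part of R is \frac{\sqrt{3}}{2}, and that scalar determines the rotor phase on the principal branch; recovering the unit plane as bivector-part over sine of the phase gives L = phase * plane.
Concretely: cos(phase) = \frac{\sqrt{3}}{2} gives phase = ±\frac{\pi}{6}, and since phase/sin(phase) is even the sign is immaterial: L = (phase/sin(phase)) * <R>_2 = (\frac{\pi}{3}) * <R>_2.
Answer: \frac{21 \pi}{619} e_{1} e_{2} - \frac{35 \pi}{619} e_{1} e_{3} - \frac{551 \pi}{3714} e_{2} e_{3} + \frac{12 \pi}{619} e_{2} e_{4} - \frac{20 \pi}{619} e_{3} e_{4}


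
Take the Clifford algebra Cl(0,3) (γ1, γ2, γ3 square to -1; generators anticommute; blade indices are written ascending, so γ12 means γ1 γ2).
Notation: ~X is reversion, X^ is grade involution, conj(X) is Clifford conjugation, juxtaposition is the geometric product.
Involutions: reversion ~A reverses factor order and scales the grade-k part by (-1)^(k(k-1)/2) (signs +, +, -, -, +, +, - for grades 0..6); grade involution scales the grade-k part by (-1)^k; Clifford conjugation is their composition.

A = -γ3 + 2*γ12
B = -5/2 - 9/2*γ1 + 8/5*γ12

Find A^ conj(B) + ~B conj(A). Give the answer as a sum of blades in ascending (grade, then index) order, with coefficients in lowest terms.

first term: 16/5 + 9*γ2 - 5/2*γ3 - 5*γ12 - 9/2*γ13 - 8/5*γ123
second term: -16/5 - 9*γ2 - 5/2*γ3 + 5*γ12 - 9/2*γ13 - 8/5*γ123
Answer: -5*γ3 - 9*γ13 - 16/5*γ123


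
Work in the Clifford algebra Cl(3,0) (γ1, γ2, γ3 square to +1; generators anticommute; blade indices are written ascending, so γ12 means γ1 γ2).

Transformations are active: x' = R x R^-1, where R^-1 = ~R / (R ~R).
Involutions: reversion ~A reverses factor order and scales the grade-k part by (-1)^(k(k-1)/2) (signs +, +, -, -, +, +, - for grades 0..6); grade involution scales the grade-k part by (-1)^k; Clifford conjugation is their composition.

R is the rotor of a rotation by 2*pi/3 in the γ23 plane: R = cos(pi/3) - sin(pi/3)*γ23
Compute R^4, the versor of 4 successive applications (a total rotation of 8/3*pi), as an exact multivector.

The rotor phase is half the rotation angle and phases add under composition, so 4 steps in the γ23 plane accumulate phase 4*(pi/3) = 4*pi/3: R^4 = cos(4*pi/3) - sin(4*pi/3)*γ23.
cos(4*pi/3) = -1/2 and sin(4*pi/3) = -sqrt(3)/2, so R^4 = -1/2 + sqrt(3)/2*γ23. The net rotation is 2/3*pi (after discarding 1 full turn, each of which contributes a factor -1 to the rotor); the rotor keeps the half-angle phase exactly.
Answer: -1/2 + sqrt(3)/2*γ23


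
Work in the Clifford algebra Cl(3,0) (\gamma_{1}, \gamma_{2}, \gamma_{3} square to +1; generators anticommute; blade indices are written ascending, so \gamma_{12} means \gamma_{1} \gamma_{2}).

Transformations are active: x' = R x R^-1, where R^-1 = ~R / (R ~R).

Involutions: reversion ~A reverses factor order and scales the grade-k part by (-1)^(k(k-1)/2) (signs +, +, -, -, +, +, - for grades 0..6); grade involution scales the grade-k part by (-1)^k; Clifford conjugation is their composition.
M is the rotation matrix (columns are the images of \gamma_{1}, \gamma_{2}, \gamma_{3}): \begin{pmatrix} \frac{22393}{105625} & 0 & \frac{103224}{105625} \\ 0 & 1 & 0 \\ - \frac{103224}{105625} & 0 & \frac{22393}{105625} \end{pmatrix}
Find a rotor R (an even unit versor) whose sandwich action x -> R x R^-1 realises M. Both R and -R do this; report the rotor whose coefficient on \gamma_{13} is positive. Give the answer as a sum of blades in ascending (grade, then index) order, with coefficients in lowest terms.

Method: write R = a + b12*\gamma_{12} + b13*\gamma_{13} + b23*\gamma_{23} with a^2 + b12^2 + b13^2 + b23^2 = 1 (so R^-1 = ~R). Expanding the columns R e_j ~R gives tr M = 4a^2 - 1 and, from the antisymmetric part, M21 - M12 = -4a*b12, M13 - M31 = 4a*b13, M32 - M23 = -4a*b23.
Here tr M = \frac{150411}{105625}, so a^2 = (1 + tr M)/4 = \frac{64009}{105625} and a = ±\frac{253}{325}. Taking a = \frac{253}{325}: M21 - M12 = 0, M13 - M31 = \frac{206448}{105625}, M32 - M23 = 0, giving b12 = 0, b13 = \frac{204}{325}, b23 = 0, i.e. R = \frac{253}{325} + \frac{204}{325} \gamma_{13}.
Its \gamma_{13} coefficient is already positive.
Answer: \frac{253}{325} + \frac{204}{325} \gamma_{13}. Key observation: the double cover Spin(3) -> SO(3) sends R and -R to the same matrix (trace \frac{150411}{105625} here), so the stated sign of the \gamma_{13} coefficient is what selects one sheet.


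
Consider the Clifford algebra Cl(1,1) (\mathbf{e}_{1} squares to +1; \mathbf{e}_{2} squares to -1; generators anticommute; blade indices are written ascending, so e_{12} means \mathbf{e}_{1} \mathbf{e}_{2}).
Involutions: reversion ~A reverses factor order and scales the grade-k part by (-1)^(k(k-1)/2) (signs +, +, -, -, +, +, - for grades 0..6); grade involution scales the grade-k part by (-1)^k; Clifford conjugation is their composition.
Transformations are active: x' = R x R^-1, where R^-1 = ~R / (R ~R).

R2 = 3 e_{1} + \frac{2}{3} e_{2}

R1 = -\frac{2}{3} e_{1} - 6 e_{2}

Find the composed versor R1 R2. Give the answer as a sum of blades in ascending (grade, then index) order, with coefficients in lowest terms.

Distribute over the terms of R1 (each basis-blade product reordered to ascending indices, repeated generators contracted through their squares):
(-\frac{2}{3} e_{1}) R2 = -2 - \frac{4}{9} e_{12}
(-6 e_{2}) R2 = 4 + 18 e_{12}
Summing the partial products and collecting blades:
Answer: 2 + \frac{158}{9} e_{12}


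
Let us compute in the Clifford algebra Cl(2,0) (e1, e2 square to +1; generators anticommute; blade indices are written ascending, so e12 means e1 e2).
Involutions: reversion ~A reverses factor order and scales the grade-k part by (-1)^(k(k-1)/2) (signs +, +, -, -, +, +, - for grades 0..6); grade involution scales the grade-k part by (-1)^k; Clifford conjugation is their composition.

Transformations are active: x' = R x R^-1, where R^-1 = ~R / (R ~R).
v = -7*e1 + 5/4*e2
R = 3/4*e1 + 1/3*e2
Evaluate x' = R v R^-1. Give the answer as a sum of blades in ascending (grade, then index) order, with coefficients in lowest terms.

~R = 3/4*e1 + 1/3*e2, and R ~R = 97/144, so R^-1 = ~R / (97/144).
R v = -29/6 + 157/48*e12
Answer: -365/97*e1 - 2341/388*e2


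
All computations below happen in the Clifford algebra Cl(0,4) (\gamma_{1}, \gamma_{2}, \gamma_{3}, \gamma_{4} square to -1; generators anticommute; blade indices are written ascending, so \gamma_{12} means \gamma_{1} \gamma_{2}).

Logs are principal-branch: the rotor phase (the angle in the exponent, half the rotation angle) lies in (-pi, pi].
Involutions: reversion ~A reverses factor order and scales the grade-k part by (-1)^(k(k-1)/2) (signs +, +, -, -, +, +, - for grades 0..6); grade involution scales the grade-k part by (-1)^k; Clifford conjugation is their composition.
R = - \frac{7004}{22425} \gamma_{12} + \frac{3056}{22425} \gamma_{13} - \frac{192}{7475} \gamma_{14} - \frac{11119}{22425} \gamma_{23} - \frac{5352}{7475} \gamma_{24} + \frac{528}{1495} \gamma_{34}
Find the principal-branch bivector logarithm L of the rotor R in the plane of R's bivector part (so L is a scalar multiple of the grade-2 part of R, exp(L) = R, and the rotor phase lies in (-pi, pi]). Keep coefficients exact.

The scalar part of R is 0, so the principal-branch rotor phase is pinned; divide the bivector part by its sine to get the unit plane — L is the phase times that plane.
Concretely: cos(phase) = 0 gives phase = ±\frac{\pi}{2}, and since phase/sin(phase) is even the sign is immaterial: L = (phase/sin(phase)) * <R>_2 = (\frac{\pi}{2}) * <R>_2.
Answer: - \frac{3502 \pi}{22425} \gamma_{12} + \frac{1528 \pi}{22425} \gamma_{13} - \frac{96 \pi}{7475} \gamma_{14} - \frac{11119 \pi}{44850} \gamma_{23} - \frac{2676 \pi}{7475} \gamma_{24} + \frac{264 \pi}{1495} \gamma_{34}


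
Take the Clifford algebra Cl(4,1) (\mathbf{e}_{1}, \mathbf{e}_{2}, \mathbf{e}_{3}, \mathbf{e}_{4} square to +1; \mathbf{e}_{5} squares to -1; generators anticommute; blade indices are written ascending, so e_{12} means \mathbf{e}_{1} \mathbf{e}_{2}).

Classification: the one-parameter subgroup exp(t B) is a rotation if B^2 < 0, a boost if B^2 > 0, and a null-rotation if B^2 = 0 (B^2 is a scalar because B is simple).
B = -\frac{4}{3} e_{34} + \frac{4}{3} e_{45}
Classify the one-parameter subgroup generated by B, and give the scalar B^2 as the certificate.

B^2 term by term: the squares give (-\frac{4}{3})^2*(e_{34})^2 + (\frac{4}{3})^2*(e_{45})^2 = \frac{16}{9}*(-1) + \frac{16}{9}*(+1) = 0 (each basis 2-blade squares to minus the product of its generators' squares); cross terms between blades sharing an index anticommute and cancel. So B^2 = 0.
Answer: null-rotation, certificate B^2 = 0. Because 0 is invariant under every versor sandwich, the classification follows from its sign alone.


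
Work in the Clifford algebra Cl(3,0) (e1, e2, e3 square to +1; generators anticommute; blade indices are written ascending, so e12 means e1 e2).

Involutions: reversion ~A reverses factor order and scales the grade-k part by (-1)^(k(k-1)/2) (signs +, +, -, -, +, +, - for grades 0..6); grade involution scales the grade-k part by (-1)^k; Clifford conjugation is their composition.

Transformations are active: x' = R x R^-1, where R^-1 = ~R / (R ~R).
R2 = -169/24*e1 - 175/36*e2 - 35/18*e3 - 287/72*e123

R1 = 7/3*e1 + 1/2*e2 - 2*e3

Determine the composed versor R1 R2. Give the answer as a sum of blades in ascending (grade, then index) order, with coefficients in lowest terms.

Distribute over the terms of R1 (each basis-blade product reordered to ascending indices, repeated generators contracted through their squares):
(7/3*e1) R2 = -1183/72 - 1225/108*e12 - 245/54*e13 - 2009/216*e23
(1/2*e2) R2 = -175/72 + 169/48*e12 + 287/144*e13 - 35/36*e23
(-2*e3) R2 = 35/9 + 287/36*e12 - 169/12*e13 - 175/18*e23
Summing the partial products and collecting blades:
Answer: -539/36 + 65/432*e12 - 7183/432*e13 - 4319/216*e23


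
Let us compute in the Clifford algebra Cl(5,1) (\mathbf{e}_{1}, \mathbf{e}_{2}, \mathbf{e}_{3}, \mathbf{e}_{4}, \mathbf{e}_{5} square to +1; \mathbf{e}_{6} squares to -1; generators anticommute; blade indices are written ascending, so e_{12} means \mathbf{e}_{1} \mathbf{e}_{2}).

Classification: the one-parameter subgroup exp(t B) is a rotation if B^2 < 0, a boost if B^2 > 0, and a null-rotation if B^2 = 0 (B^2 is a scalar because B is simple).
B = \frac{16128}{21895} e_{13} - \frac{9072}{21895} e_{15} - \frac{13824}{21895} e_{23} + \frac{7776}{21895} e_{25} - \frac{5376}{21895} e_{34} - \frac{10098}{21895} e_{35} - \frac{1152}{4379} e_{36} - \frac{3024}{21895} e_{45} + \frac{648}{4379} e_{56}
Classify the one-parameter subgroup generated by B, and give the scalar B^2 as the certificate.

B^2 term by term: the squares give (\frac{16128}{21895})^2*(e_{13})^2 + (-\frac{9072}{21895})^2*(e_{15})^2 + (-\frac{13824}{21895})^2*(e_{23})^2 + (\frac{7776}{21895})^2*(e_{25})^2 + (-\frac{5376}{21895})^2*(e_{34})^2 + (-\frac{10098}{21895})^2*(e_{35})^2 + (-\frac{1152}{4379})^2*(e_{36})^2 + (-\frac{3024}{21895})^2*(e_{45})^2 + (\frac{648}{4379})^2*(e_{56})^2 = \frac{260112384}{479391025}*(-1) + \frac{82301184}{479391025}*(-1) + \frac{191102976}{479391025}*(-1) + \frac{60466176}{479391025}*(-1) + \frac{28901376}{479391025}*(-1) + \frac{101969604}{479391025}*(-1) + \frac{1327104}{19175641}*(+1) + \frac{9144576}{479391025}*(-1) + \frac{419904}{19175641}*(+1) = -\frac{36}{25} (each basis 2-blade squares to minus the product of its generators' squares); cross terms between blades sharing an index anticommute and cancel; the commuting (index-disjoint) pairs give grade-4 terms 2*c*c'*(blade product), which cancel blade by blade — e_{1235}: -\frac{250822656}{479391025} + \frac{250822656}{479391025} = 0; e_{1345}: -\frac{97542144}{479391025} + \frac{97542144}{479391025} = 0; e_{1356}: \frac{20901888}{95878205} - \frac{20901888}{95878205} = 0; e_{2345}: \frac{83607552}{479391025} - \frac{83607552}{479391025} = 0; e_{2356}: -\frac{17915904}{95878205} + \frac{17915904}{95878205} = 0; e_{3456}: -\frac{6967296}{95878205} + \frac{6967296}{95878205} = 0 — confirming B is simple. So B^2 = -\frac{36}{25}.
Answer: rotation, certificate B^2 = -\frac{36}{25}. The class reads off the invariant scalar -\frac{36}{25} directly.


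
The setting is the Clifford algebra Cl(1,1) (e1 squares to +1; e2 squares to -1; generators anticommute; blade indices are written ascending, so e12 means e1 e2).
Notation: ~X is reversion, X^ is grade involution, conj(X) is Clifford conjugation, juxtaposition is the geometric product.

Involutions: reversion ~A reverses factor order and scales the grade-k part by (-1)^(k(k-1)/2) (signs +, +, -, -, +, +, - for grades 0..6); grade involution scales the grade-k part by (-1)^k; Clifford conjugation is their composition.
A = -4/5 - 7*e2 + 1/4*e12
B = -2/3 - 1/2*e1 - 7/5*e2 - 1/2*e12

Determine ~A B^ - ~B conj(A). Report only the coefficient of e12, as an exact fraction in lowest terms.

first term: 251/24 + 69/20*e1 + 2203/600*e2 + 61/15*e12
second term: 245/24 - 11/4*e1 - 2053/600*e2 - 56/15*e12
Answer: 39/5


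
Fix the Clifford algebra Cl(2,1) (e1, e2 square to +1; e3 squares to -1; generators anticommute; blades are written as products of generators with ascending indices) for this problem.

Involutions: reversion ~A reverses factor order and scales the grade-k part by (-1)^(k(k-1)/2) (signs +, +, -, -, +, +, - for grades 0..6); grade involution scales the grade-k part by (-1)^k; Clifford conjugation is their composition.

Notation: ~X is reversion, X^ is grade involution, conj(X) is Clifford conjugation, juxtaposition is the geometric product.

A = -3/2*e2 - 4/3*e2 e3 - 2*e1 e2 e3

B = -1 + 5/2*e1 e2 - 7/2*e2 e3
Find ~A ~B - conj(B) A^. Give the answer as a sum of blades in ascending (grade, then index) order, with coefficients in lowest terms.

first term: 14/3 + 13/4*e1 + 3/2*e2 - 1/4*e3 + 10/3*e1 e3 - 4/3*e2 e3 - 2*e1 e2 e3
second term: -14/3 + 13/4*e1 - 3/2*e2 - 1/4*e3 + 10/3*e1 e3 + 4/3*e2 e3 - 2*e1 e2 e3
Answer: 28/3 + 3*e2 - 8/3*e2 e3


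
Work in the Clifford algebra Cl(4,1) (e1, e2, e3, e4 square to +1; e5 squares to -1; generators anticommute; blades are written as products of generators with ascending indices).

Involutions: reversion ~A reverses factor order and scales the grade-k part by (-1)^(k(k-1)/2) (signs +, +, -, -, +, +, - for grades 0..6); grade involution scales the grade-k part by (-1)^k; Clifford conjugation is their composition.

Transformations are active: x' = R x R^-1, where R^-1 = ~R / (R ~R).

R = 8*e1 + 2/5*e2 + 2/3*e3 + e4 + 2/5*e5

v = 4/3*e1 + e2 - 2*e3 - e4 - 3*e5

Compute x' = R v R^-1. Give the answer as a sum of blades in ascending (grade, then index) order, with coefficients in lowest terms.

~R = 8*e1 + 2/5*e2 + 2/3*e3 + e4 + 2/5*e5, and R ~R = 589/9, so R^-1 = ~R / (589/9).
R v = 149/15 + 112/15*e1 e2 - 152/9*e1 e3 - 28/3*e1 e4 - 368/15*e1 e5 - 22/15*e2 e3 - 7/5*e2 e4 - 8/5*e2 e5 + 4/3*e3 e4 - 6/5*e3 e5 - 13/5*e4 e5
Answer: 9676/8835*e1 - 12937/14725*e2 + 6486/2945*e3 + 3839/2945*e4 + 45963/14725*e5


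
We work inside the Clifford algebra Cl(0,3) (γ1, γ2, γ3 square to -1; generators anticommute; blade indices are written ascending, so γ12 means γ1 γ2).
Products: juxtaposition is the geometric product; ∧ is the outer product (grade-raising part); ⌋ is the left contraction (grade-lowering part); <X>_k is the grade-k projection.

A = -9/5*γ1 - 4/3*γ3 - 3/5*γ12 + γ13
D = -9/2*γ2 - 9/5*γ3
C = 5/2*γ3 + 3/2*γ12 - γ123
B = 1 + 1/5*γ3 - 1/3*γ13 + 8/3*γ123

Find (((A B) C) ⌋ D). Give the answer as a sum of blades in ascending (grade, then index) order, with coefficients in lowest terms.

step 1: 3/5 - 14/9*γ1 + 8/3*γ2 - 1/3*γ3 + 133/45*γ12 + 16/25*γ13 + 5*γ23 - 3/25*γ123
step 2: -87/25 + 37/5*γ1 - 1621/150*γ2 + 1043/225*γ3 + 13/15*γ12 + 17/18*γ13 + 934/225*γ23 + 283/45*γ123
step 3: -20143/500 + 783/50*γ2 + 783/125*γ3
Answer: -20143/500 + 783/50*γ2 + 783/125*γ3


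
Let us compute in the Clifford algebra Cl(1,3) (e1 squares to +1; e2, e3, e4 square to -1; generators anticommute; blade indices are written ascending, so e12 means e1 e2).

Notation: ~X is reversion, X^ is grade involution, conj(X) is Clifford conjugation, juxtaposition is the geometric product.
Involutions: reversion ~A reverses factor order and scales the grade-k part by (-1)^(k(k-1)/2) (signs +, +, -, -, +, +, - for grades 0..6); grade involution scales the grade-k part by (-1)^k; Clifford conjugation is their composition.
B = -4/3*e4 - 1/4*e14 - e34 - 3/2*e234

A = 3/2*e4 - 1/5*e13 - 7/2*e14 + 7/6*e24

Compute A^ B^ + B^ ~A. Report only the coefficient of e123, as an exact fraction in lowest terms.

first term: 23/8 + 121/24*e1 - 14/9*e2 + 13/4*e3 + 7/24*e12 + 7/2*e13 - 1/5*e14 + 13/12*e23 - 1/20*e34 + 21/4*e123 - 3/10*e124 - 4/15*e134
second term: -23/8 + 121/24*e1 - 14/9*e2 - 1/4*e3 + 7/24*e12 + 7/2*e13 - 1/5*e14 - 41/12*e23 - 1/20*e34 + 21/4*e123 - 3/10*e124 + 4/15*e134
Answer: 21/2


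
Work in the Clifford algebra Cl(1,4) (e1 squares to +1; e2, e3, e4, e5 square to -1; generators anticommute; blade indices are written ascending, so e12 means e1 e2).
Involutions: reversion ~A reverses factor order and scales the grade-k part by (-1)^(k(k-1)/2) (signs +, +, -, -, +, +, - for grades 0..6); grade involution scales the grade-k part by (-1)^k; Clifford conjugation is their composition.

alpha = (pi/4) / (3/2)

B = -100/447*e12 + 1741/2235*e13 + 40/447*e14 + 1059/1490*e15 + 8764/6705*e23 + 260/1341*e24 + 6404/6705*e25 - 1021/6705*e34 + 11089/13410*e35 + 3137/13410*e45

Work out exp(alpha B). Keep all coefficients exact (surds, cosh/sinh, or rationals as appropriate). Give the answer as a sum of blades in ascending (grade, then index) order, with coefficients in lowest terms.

B^2 term by term: the squares give (-100/447)^2*(e12)^2 + (1741/2235)^2*(e13)^2 + (40/447)^2*(e14)^2 + (1059/1490)^2*(e15)^2 + (8764/6705)^2*(e23)^2 + (260/1341)^2*(e24)^2 + (6404/6705)^2*(e25)^2 + (-1021/6705)^2*(e34)^2 + (11089/13410)^2*(e35)^2 + (3137/13410)^2*(e45)^2 = 10000/199809*(+1) + 3031081/4995225*(+1) + 1600/199809*(+1) + 1121481/2220100*(+1) + 76807696/44957025*(-1) + 67600/1798281*(-1) + 41011216/44957025*(-1) + 1042441/44957025*(-1) + 122965921/179828100*(-1) + 9840769/179828100*(-1) = -9/4 (each basis 2-blade squares to minus the product of its generators' squares); cross terms between blades sharing an index anticommute and cancel; the commuting (index-disjoint) pairs give grade-4 terms 2*c*c'*(blade product), which cancel blade by blade — e1234: 40840/599427 - 181064/599427 + 140224/599427 = 0; e1235: -221780/599427 - 22298728/14985675 + 3093692/1665075 = 0; e1245: -62740/599427 - 102464/599427 + 18356/66603 = 0; e1345: 5461517/14985675 - 88712/599427 - 360413/1665075 = 0; e2345: 27492668/44957025 - 576628/1798281 - 13076968/44957025 = 0 — confirming B is simple. So B^2 = -9/4.
B^2 = -9/4 — a negative square means the series sums to a rotation: l = 3/2, alpha*l = pi/4, so exp(alpha B) = cos(pi/4) + (sin(pi/4)/(3/2))*B = sqrt(2)/2 + (sqrt(2)/3)*B.
Answer: sqrt(2)/2 - 100*sqrt(2)/1341*e12 + 1741*sqrt(2)/6705*e13 + 40*sqrt(2)/1341*e14 + 353*sqrt(2)/1490*e15 + 8764*sqrt(2)/20115*e23 + 260*sqrt(2)/4023*e24 + 6404*sqrt(2)/20115*e25 - 1021*sqrt(2)/20115*e34 + 11089*sqrt(2)/40230*e35 + 3137*sqrt(2)/40230*e45


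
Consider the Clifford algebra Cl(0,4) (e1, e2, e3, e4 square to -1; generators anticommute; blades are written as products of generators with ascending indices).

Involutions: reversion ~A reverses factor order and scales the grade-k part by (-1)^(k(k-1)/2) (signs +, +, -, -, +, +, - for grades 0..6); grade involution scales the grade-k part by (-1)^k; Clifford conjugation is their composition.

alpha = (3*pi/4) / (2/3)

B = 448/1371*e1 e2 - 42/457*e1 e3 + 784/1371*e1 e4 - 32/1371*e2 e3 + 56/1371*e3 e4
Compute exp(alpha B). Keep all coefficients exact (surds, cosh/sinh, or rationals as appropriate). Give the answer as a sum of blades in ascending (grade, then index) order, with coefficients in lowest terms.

B^2 term by term: the squares give (448/1371)^2*(e1 e2)^2 + (-42/457)^2*(e1 e3)^2 + (784/1371)^2*(e1 e4)^2 + (-32/1371)^2*(e2 e3)^2 + (56/1371)^2*(e3 e4)^2 = 200704/1879641*(-1) + 1764/208849*(-1) + 614656/1879641*(-1) + 1024/1879641*(-1) + 3136/1879641*(-1) = -4/9 (each basis 2-blade squares to minus the product of its generators' squares); cross terms between blades sharing an index anticommute and cancel; the commuting (index-disjoint) pairs give grade-4 terms 2*c*c'*(blade product), which cancel blade by blade — e1 e2 e3 e4: 50176/1879641 - 50176/1879641 = 0 — confirming B is simple. So B^2 = -4/9.
B^2 = -4/9 — the series telescopes trigonometrically here: l = 2/3, alpha*l = 3*pi/4, so exp(alpha B) = cos(3*pi/4) + (sin(3*pi/4)/(2/3))*B = -sqrt(2)/2 + (3*sqrt(2)/4)*B.
Answer: -sqrt(2)/2 + 112*sqrt(2)/457*e1 e2 - 63*sqrt(2)/914*e1 e3 + 196*sqrt(2)/457*e1 e4 - 8*sqrt(2)/457*e2 e3 + 14*sqrt(2)/457*e3 e4
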